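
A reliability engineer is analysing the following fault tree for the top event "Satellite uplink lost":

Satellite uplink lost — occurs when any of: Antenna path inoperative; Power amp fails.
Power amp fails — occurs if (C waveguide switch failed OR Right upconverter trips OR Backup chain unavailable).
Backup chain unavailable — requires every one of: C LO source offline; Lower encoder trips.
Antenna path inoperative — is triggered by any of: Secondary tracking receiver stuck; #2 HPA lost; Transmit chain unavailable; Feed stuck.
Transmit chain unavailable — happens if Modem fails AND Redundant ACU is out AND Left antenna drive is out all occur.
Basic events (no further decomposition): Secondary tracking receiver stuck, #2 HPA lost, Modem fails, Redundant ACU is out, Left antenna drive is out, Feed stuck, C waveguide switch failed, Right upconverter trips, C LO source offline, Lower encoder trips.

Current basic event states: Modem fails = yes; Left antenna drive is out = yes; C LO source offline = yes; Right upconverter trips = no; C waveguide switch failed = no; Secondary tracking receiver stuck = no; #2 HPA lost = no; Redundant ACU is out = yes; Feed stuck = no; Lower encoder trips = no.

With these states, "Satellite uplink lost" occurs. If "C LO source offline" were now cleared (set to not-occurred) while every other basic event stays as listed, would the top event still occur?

Counterfactual: set "C LO source offline" to not occurred.
Transmit chain unavailable [AND]: Modem fails=occurs, Redundant ACU is out=occurs, Left antenna drive is out=occurs → all inputs occur → occurs.
Antenna path inoperative [OR]: Secondary tracking receiver stuck=not, #2 HPA lost=not, Transmit chain unavailable=occurs, Feed stuck=not → at least one input occurs → occurs.
Backup chain unavailable [AND]: C LO source offline=not, Lower encoder trips=not → not all inputs occur → does not occur.
Power amp fails [OR]: C waveguide switch failed=not, Right upconverter trips=not, Backup chain unavailable=not → no input occurs → does not occur.
Satellite uplink lost [OR]: Antenna path inoperative=occurs, Power amp fails=not → at least one input occurs → occurs.

Yes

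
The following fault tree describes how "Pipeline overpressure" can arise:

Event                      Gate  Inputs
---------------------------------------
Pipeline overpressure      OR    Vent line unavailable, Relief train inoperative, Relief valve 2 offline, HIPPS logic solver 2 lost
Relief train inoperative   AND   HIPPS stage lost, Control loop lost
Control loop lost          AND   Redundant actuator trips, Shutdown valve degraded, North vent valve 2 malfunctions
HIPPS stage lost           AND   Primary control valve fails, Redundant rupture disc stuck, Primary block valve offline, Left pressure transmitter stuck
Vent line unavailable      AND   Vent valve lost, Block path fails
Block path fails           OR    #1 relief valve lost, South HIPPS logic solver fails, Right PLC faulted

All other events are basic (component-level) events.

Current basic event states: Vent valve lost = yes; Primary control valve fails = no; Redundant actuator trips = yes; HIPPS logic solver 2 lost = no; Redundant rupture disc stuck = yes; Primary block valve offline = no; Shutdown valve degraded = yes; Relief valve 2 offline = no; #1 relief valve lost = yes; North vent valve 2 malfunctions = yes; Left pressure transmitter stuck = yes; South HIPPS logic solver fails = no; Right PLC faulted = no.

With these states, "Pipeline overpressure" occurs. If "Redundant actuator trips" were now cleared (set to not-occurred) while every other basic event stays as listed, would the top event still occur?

Counterfactual: set "Redundant actuator trips" to not occurred.
Block path fails [OR]: #1 relief valve lost=occurs, South HIPPS logic solver fails=not, Right PLC faulted=not → at least one input occurs → occurs.
Vent line unavailable [AND]: Vent valve lost=occurs, Block path fails=occurs → all inputs occur → occurs.
HIPPS stage lost [AND]: Primary control valve fails=not, Redundant rupture disc stuck=occurs, Primary block valve offline=not, Left pressure transmitter stuck=occurs → not all inputs occur → does not occur.
Control loop lost [AND]: Redundant actuator trips=not, Shutdown valve degraded=occurs, North vent valve 2 malfunctions=occurs → not all inputs occur → does not occur.
Relief train inoperative [AND]: HIPPS stage lost=not, Control loop lost=not → not all inputs occur → does not occur.
Pipeline overpressure [OR]: Vent line unavailable=occurs, Relief train inoperative=not, Relief valve 2 offline=not, HIPPS logic solver 2 lost=not → at least one input occurs → occurs.

Yes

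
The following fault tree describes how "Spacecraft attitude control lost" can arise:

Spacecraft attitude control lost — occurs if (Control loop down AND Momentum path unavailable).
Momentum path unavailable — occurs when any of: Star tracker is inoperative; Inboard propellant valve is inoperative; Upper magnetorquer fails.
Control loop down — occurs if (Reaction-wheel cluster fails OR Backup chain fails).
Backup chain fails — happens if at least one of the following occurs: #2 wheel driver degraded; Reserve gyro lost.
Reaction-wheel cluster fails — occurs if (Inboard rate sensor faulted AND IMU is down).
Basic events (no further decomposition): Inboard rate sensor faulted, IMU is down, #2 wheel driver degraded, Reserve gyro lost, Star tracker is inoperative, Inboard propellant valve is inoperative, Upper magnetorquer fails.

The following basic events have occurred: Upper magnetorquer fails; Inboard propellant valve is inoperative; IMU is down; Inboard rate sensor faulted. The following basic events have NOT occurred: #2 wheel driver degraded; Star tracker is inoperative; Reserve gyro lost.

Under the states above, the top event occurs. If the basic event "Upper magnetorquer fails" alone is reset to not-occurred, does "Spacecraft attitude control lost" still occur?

Counterfactual: set "Upper magnetorquer fails" to not occurred.
Reaction-wheel cluster fails [AND]: Inboard rate sensor faulted=occurs, IMU is down=occurs → all inputs occur → occurs.
Backup chain fails [OR]: #2 wheel driver degraded=not, Reserve gyro lost=not → no input occurs → does not occur.
Control loop down [OR]: Reaction-wheel cluster fails=occurs, Backup chain fails=not → at least one input occurs → occurs.
Momentum path unavailable [OR]: Star tracker is inoperative=not, Inboard propellant valve is inoperative=occurs, Upper magnetorquer fails=not → at least one input occurs → occurs.
Spacecraft attitude control lost [AND]: Control loop down=occurs, Momentum path unavailable=occurs → all inputs occur → occurs.

Yes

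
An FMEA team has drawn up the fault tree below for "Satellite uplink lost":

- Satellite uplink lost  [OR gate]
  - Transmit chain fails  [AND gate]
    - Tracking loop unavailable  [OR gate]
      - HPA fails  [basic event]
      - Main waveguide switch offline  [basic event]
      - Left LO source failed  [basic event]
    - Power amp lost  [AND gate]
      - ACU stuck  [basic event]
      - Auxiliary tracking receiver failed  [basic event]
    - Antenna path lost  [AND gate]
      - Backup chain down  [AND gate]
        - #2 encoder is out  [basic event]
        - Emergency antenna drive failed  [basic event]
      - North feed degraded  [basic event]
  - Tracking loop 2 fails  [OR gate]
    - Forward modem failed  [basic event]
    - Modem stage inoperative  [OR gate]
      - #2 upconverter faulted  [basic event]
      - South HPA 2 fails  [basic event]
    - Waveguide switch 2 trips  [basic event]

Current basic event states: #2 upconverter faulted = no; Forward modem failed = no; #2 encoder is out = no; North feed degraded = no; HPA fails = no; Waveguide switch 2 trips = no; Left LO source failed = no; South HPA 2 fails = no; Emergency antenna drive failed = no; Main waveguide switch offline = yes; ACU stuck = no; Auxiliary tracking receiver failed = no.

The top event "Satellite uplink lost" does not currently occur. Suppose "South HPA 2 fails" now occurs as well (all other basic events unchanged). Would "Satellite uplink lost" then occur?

Counterfactual: set "South HPA 2 fails" to occurred.
Tracking loop unavailable [OR]: HPA fails=not, Main waveguide switch offline=occurs, Left LO source failed=not → at least one input occurs → occurs.
Power amp lost [AND]: ACU stuck=not, Auxiliary tracking receiver failed=not → not all inputs occur → does not occur.
Backup chain down [AND]: #2 encoder is out=not, Emergency antenna drive failed=not → not all inputs occur → does not occur.
Antenna path lost [AND]: Backup chain down=not, North feed degraded=not → not all inputs occur → does not occur.
Transmit chain fails [AND]: Tracking loop unavailable=occurs, Power amp lost=not, Antenna path lost=not → not all inputs occur → does not occur.
Modem stage inoperative [OR]: #2 upconverter faulted=not, South HPA 2 fails=occurs → at least one input occurs → occurs.
Tracking loop 2 fails [OR]: Forward modem failed=not, Modem stage inoperative=occurs, Waveguide switch 2 trips=not → at least one input occurs → occurs.
Satellite uplink lost [OR]: Transmit chain fails=not, Tracking loop 2 fails=occurs → at least one input occurs → occurs.

Yes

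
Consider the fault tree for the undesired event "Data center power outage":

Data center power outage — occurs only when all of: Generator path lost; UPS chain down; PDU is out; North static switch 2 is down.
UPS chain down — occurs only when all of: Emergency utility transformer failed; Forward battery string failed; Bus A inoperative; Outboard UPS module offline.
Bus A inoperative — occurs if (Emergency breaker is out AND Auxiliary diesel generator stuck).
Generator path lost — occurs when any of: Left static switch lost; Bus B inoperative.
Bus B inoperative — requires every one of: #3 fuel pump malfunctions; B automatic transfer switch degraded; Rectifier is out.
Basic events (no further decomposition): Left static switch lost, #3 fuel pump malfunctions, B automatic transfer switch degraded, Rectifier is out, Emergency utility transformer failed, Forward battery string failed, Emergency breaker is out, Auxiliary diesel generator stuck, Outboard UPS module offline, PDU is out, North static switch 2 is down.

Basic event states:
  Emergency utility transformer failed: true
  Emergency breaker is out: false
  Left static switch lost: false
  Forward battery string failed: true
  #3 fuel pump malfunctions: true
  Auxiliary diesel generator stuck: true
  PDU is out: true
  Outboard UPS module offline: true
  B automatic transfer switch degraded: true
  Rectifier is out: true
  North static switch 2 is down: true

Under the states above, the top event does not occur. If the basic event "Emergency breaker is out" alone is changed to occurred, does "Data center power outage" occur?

Yes

Counterfactual: set "Emergency breaker is out" to occurred.
Bus B inoperative [AND]: #3 fuel pump malfunctions=occurs, B automatic transfer switch degraded=occurs, Rectifier is out=occurs → all inputs occur → occurs.
Generator path lost [OR]: Left static switch lost=not, Bus B inoperative=occurs → at least one input occurs → occurs.
Bus A inoperative [AND]: Emergency breaker is out=occurs, Auxiliary diesel generator stuck=occurs → all inputs occur → occurs.
UPS chain down [AND]: Emergency utility transformer failed=occurs, Forward battery string failed=occurs, Bus A inoperative=occurs, Outboard UPS module offline=occurs → all inputs occur → occurs.
Data center power outage [AND]: Generator path lost=occurs, UPS chain down=occurs, PDU is out=occurs, North static switch 2 is down=occurs → all inputs occur → occurs.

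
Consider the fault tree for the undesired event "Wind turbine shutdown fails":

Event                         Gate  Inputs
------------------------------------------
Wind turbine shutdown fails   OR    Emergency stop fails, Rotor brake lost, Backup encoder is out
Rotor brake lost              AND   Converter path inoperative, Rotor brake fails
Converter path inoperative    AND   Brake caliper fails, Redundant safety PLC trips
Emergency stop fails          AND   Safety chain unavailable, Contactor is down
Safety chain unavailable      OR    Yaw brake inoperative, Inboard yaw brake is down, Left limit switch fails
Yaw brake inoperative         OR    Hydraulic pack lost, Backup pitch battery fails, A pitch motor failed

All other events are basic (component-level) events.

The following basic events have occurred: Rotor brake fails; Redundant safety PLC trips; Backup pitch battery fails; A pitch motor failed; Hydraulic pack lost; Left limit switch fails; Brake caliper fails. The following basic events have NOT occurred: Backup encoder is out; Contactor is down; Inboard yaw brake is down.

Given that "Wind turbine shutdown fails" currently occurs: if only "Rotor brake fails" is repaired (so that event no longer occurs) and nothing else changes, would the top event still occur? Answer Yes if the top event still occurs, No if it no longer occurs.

Counterfactual: set "Rotor brake fails" to not occurred.
Yaw brake inoperative [OR]: Hydraulic pack lost=occurs, Backup pitch battery fails=occurs, A pitch motor failed=occurs → at least one input occurs → occurs.
Safety chain unavailable [OR]: Yaw brake inoperative=occurs, Inboard yaw brake is down=not, Left limit switch fails=occurs → at least one input occurs → occurs.
Emergency stop fails [AND]: Safety chain unavailable=occurs, Contactor is down=not → not all inputs occur → does not occur.
Converter path inoperative [AND]: Brake caliper fails=occurs, Redundant safety PLC trips=occurs → all inputs occur → occurs.
Rotor brake lost [AND]: Converter path inoperative=occurs, Rotor brake fails=not → not all inputs occur → does not occur.
Wind turbine shutdown fails [OR]: Emergency stop fails=not, Rotor brake lost=not, Backup encoder is out=not → no input occurs → does not occur.

No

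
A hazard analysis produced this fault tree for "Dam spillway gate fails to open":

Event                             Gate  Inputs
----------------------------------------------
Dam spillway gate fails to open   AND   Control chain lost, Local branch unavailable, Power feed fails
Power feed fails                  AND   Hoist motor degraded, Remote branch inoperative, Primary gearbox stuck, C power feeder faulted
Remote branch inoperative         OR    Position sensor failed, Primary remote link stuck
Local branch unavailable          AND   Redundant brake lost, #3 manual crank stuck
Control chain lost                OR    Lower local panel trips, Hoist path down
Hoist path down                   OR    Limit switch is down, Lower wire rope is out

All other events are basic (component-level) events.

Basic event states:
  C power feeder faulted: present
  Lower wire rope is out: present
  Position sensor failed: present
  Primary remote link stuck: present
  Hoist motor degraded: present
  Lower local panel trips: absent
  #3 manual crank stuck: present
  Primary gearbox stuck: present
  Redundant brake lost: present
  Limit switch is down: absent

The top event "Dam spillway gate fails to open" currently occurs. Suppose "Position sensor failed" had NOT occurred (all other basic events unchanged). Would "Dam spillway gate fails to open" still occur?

Yes

Counterfactual: set "Position sensor failed" to not occurred.
Hoist path down [OR]: Limit switch is down=not, Lower wire rope is out=occurs → at least one input occurs → occurs.
Control chain lost [OR]: Lower local panel trips=not, Hoist path down=occurs → at least one input occurs → occurs.
Local branch unavailable [AND]: Redundant brake lost=occurs, #3 manual crank stuck=occurs → all inputs occur → occurs.
Remote branch inoperative [OR]: Position sensor failed=not, Primary remote link stuck=occurs → at least one input occurs → occurs.
Power feed fails [AND]: Hoist motor degraded=occurs, Remote branch inoperative=occurs, Primary gearbox stuck=occurs, C power feeder faulted=occurs → all inputs occur → occurs.
Dam spillway gate fails to open [AND]: Control chain lost=occurs, Local branch unavailable=occurs, Power feed fails=occurs → all inputs occur → occurs.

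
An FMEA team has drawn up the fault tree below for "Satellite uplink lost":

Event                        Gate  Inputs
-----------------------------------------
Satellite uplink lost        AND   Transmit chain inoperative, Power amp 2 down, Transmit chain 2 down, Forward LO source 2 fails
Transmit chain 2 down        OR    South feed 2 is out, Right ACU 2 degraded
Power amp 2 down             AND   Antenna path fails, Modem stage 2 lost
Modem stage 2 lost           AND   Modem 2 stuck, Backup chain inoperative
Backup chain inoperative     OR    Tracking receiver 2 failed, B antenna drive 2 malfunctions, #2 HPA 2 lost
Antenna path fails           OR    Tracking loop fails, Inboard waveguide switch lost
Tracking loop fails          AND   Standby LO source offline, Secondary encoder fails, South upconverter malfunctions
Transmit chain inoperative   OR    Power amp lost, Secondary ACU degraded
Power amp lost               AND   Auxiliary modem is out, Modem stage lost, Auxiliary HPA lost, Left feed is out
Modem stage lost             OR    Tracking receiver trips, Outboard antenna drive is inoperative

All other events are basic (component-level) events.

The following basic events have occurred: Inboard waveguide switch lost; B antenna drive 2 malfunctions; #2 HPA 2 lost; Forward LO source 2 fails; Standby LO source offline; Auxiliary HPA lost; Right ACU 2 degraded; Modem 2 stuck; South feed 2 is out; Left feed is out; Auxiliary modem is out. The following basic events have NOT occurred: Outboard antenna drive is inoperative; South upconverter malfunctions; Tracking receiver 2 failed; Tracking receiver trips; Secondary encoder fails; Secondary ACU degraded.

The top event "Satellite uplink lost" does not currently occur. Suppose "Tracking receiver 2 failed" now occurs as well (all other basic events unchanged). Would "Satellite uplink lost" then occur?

Counterfactual: set "Tracking receiver 2 failed" to occurred.
Modem stage lost [OR]: Tracking receiver trips=not, Outboard antenna drive is inoperative=not → no input occurs → does not occur.
Power amp lost [AND]: Auxiliary modem is out=occurs, Modem stage lost=not, Auxiliary HPA lost=occurs, Left feed is out=occurs → not all inputs occur → does not occur.
Transmit chain inoperative [OR]: Power amp lost=not, Secondary ACU degraded=not → no input occurs → does not occur.
Tracking loop fails [AND]: Standby LO source offline=occurs, Secondary encoder fails=not, South upconverter malfunctions=not → not all inputs occur → does not occur.
Antenna path fails [OR]: Tracking loop fails=not, Inboard waveguide switch lost=occurs → at least one input occurs → occurs.
Backup chain inoperative [OR]: Tracking receiver 2 failed=occurs, B antenna drive 2 malfunctions=occurs, #2 HPA 2 lost=occurs → at least one input occurs → occurs.
Modem stage 2 lost [AND]: Modem 2 stuck=occurs, Backup chain inoperative=occurs → all inputs occur → occurs.
Power amp 2 down [AND]: Antenna path fails=occurs, Modem stage 2 lost=occurs → all inputs occur → occurs.
Transmit chain 2 down [OR]: South feed 2 is out=occurs, Right ACU 2 degraded=occurs → at least one input occurs → occurs.
Satellite uplink lost [AND]: Transmit chain inoperative=not, Power amp 2 down=occurs, Transmit chain 2 down=occurs, Forward LO source 2 fails=occurs → not all inputs occur → does not occur.

No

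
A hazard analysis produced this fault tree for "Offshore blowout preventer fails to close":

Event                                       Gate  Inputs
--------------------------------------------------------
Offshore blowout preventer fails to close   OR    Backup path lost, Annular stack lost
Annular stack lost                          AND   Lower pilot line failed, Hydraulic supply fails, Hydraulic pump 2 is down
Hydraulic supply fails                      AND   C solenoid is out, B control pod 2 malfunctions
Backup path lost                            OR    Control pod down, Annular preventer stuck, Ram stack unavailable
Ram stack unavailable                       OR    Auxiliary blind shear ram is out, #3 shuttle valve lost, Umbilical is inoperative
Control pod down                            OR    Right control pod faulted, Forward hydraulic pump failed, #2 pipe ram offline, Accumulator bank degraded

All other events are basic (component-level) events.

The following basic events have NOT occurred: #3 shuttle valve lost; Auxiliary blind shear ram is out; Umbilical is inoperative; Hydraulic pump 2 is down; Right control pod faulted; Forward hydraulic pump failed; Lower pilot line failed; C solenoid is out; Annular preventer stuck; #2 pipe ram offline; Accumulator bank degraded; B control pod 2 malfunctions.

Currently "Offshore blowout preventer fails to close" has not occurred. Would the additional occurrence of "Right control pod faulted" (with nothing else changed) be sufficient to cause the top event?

Yes

Counterfactual: set "Right control pod faulted" to occurred.
Control pod down [OR]: Right control pod faulted=occurs, Forward hydraulic pump failed=not, #2 pipe ram offline=not, Accumulator bank degraded=not → at least one input occurs → occurs.
Ram stack unavailable [OR]: Auxiliary blind shear ram is out=not, #3 shuttle valve lost=not, Umbilical is inoperative=not → no input occurs → does not occur.
Backup path lost [OR]: Control pod down=occurs, Annular preventer stuck=not, Ram stack unavailable=not → at least one input occurs → occurs.
Hydraulic supply fails [AND]: C solenoid is out=not, B control pod 2 malfunctions=not → not all inputs occur → does not occur.
Annular stack lost [AND]: Lower pilot line failed=not, Hydraulic supply fails=not, Hydraulic pump 2 is down=not → not all inputs occur → does not occur.
Offshore blowout preventer fails to close [OR]: Backup path lost=occurs, Annular stack lost=not → at least one input occurs → occurs.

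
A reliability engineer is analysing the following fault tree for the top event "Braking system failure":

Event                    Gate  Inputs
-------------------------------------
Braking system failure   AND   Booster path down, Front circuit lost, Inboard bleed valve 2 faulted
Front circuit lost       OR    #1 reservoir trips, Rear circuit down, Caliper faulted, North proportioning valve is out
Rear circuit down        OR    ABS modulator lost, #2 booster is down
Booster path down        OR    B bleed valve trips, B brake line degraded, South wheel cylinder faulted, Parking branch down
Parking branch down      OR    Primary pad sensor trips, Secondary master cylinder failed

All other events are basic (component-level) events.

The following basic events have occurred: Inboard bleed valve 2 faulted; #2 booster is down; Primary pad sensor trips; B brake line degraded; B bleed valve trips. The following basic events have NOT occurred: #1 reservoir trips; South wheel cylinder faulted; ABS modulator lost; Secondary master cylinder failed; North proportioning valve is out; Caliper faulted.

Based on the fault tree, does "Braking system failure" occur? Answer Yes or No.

Yes

Parking branch down [OR]: Primary pad sensor trips=occurs, Secondary master cylinder failed=not → at least one input occurs → occurs.
Booster path down [OR]: B bleed valve trips=occurs, B brake line degraded=occurs, South wheel cylinder faulted=not, Parking branch down=occurs → at least one input occurs → occurs.
Rear circuit down [OR]: ABS modulator lost=not, #2 booster is down=occurs → at least one input occurs → occurs.
Front circuit lost [OR]: #1 reservoir trips=not, Rear circuit down=occurs, Caliper faulted=not, North proportioning valve is out=not → at least one input occurs → occurs.
Braking system failure [AND]: Booster path down=occurs, Front circuit lost=occurs, Inboard bleed valve 2 faulted=occurs → all inputs occur → occurs.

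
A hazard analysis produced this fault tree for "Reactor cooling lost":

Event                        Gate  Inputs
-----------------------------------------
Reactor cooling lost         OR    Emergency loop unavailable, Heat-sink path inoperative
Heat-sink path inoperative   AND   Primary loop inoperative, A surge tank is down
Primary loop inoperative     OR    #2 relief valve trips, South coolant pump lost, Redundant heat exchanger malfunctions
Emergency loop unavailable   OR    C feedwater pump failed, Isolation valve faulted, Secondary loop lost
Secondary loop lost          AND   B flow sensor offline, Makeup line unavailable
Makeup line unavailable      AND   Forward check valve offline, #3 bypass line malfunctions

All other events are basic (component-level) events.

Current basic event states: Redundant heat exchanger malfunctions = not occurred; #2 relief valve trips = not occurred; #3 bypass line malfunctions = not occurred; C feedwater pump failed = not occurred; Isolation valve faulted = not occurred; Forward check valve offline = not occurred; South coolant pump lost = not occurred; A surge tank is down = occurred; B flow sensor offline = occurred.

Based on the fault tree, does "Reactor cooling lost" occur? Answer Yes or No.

No

Makeup line unavailable [AND]: Forward check valve offline=not, #3 bypass line malfunctions=not → not all inputs occur → does not occur.
Secondary loop lost [AND]: B flow sensor offline=occurs, Makeup line unavailable=not → not all inputs occur → does not occur.
Emergency loop unavailable [OR]: C feedwater pump failed=not, Isolation valve faulted=not, Secondary loop lost=not → no input occurs → does not occur.
Primary loop inoperative [OR]: #2 relief valve trips=not, South coolant pump lost=not, Redundant heat exchanger malfunctions=not → no input occurs → does not occur.
Heat-sink path inoperative [AND]: Primary loop inoperative=not, A surge tank is down=occurs → not all inputs occur → does not occur.
Reactor cooling lost [OR]: Emergency loop unavailable=not, Heat-sink path inoperative=not → no input occurs → does not occur.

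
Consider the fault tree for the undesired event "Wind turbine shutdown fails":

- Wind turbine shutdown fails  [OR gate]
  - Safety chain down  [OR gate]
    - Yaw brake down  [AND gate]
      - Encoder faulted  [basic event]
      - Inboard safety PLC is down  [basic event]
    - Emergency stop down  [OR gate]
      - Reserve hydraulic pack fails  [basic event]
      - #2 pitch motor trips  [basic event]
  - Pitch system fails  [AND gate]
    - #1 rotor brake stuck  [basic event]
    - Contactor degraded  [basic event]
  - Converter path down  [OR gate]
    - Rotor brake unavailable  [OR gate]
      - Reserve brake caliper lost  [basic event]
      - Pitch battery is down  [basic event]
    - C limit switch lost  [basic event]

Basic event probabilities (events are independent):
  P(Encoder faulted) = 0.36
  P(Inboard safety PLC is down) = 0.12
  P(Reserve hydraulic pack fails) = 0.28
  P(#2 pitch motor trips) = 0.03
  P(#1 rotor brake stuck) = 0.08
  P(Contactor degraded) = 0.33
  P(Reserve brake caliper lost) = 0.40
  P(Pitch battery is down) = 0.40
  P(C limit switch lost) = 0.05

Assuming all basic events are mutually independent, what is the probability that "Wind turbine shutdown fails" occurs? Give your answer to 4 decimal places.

0.7775

P(Yaw brake down) [AND] = 0.36 × 0.12 = 0.043200
P(Emergency stop down) [OR] = 1 − (1−0.28) × (1−0.03) = 0.301600
P(Safety chain down) [OR] = 1 − (1−0.043200) × (1−0.301600) = 0.331771
P(Pitch system fails) [AND] = 0.08 × 0.33 = 0.026400
P(Rotor brake unavailable) [OR] = 1 − (1−0.40) × (1−0.40) = 0.640000
P(Converter path down) [OR] = 1 − (1−0.640000) × (1−0.05) = 0.658000
P(Wind turbine shutdown fails) [OR] = 1 − (1−0.331771) × (1−0.026400) × (1−0.658000) = 0.777499
Rounded to 4 decimal places: P(Wind turbine shutdown fails) ≈ 0.7775.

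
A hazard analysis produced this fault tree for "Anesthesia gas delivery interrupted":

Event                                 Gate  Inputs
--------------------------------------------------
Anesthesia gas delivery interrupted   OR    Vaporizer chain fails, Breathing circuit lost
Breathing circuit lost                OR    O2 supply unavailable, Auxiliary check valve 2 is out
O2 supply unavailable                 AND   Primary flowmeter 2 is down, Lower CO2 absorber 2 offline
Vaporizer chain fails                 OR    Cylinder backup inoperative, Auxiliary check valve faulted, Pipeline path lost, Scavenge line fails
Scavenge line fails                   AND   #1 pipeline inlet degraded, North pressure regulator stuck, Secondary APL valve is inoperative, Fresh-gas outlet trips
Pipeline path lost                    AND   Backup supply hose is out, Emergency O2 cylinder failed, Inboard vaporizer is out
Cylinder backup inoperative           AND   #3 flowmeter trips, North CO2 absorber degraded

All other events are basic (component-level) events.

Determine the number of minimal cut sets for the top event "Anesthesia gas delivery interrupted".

Cylinder backup inoperative [AND]: one cut set from each child combined → 1 × 1 = 1 cut set(s).
Pipeline path lost [AND]: one cut set from each child combined → 1 × 1 × 1 = 1 cut set(s).
Scavenge line fails [AND]: one cut set from each child combined → 1 × 1 × 1 × 1 = 1 cut set(s).
Vaporizer chain fails [OR]: union of children's cut sets → 4 cut set(s).
O2 supply unavailable [AND]: one cut set from each child combined → 1 × 1 = 1 cut set(s).
Breathing circuit lost [OR]: union of children's cut sets → 2 cut set(s).
Anesthesia gas delivery interrupted [OR]: union of children's cut sets → 6 cut set(s).
Minimal cut sets: {#3 flowmeter trips, North CO2 absorber degraded}; {Auxiliary check valve faulted}; {Backup supply hose is out, Emergency O2 cylinder failed, Inboard vaporizer is out}; {#1 pipeline inlet degraded, Fresh-gas outlet trips, North pressure regulator stuck, Secondary APL valve is inoperative}; {Lower CO2 absorber 2 offline, Primary flowmeter 2 is down}; {Auxiliary check valve 2 is out}.

6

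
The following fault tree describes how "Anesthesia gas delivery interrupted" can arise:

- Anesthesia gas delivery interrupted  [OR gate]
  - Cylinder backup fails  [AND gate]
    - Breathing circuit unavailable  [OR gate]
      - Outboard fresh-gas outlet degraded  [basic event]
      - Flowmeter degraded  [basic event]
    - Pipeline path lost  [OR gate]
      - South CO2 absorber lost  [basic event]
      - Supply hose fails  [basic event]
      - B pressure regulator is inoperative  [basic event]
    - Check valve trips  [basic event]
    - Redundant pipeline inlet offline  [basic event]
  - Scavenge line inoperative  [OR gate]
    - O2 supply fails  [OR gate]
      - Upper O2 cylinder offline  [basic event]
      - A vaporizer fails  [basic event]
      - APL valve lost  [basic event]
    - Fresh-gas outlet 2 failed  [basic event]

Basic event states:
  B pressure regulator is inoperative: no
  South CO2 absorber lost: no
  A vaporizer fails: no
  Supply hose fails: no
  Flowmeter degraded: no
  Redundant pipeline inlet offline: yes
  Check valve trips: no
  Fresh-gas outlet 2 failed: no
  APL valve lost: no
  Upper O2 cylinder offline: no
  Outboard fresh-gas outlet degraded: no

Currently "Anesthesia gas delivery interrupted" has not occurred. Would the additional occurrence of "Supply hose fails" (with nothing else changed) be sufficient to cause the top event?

Counterfactual: set "Supply hose fails" to occurred.
Breathing circuit unavailable [OR]: Outboard fresh-gas outlet degraded=not, Flowmeter degraded=not → no input occurs → does not occur.
Pipeline path lost [OR]: South CO2 absorber lost=not, Supply hose fails=occurs, B pressure regulator is inoperative=not → at least one input occurs → occurs.
Cylinder backup fails [AND]: Breathing circuit unavailable=not, Pipeline path lost=occurs, Check valve trips=not, Redundant pipeline inlet offline=occurs → not all inputs occur → does not occur.
O2 supply fails [OR]: Upper O2 cylinder offline=not, A vaporizer fails=not, APL valve lost=not → no input occurs → does not occur.
Scavenge line inoperative [OR]: O2 supply fails=not, Fresh-gas outlet 2 failed=not → no input occurs → does not occur.
Anesthesia gas delivery interrupted [OR]: Cylinder backup fails=not, Scavenge line inoperative=not → no input occurs → does not occur.

No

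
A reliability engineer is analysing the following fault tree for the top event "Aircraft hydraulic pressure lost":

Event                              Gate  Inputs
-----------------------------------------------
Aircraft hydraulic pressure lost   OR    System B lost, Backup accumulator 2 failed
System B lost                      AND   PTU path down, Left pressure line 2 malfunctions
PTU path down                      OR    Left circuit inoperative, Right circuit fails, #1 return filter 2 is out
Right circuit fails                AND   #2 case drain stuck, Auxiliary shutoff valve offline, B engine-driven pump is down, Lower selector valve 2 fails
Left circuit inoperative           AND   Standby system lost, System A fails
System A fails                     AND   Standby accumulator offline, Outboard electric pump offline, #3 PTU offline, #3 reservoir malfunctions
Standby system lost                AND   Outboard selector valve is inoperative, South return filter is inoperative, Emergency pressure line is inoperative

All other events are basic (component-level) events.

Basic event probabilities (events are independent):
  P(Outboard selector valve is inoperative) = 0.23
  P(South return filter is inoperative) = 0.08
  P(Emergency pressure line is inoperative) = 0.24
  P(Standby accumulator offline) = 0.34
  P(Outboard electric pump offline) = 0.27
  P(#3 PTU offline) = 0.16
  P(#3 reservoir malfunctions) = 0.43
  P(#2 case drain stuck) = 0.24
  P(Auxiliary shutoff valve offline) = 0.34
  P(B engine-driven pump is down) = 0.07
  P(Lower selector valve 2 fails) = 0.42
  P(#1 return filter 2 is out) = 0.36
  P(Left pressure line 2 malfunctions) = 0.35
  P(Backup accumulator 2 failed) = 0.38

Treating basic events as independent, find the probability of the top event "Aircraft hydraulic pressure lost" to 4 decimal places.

0.4585

P(Standby system lost) [AND] = 0.23 × 0.08 × 0.24 = 0.004416
P(System A fails) [AND] = 0.34 × 0.27 × 0.16 × 0.43 = 0.006316
P(Left circuit inoperative) [AND] = 0.004416 × 0.006316 = 0.000028
P(Right circuit fails) [AND] = 0.24 × 0.34 × 0.07 × 0.42 = 0.002399
P(PTU path down) [OR] = 1 − (1−0.000028) × (1−0.002399) × (1−0.36) = 0.361553
P(System B lost) [AND] = 0.361553 × 0.35 = 0.126544
P(Aircraft hydraulic pressure lost) [OR] = 1 − (1−0.126544) × (1−0.38) = 0.458457
Rounded to 4 decimal places: P(Aircraft hydraulic pressure lost) ≈ 0.4585.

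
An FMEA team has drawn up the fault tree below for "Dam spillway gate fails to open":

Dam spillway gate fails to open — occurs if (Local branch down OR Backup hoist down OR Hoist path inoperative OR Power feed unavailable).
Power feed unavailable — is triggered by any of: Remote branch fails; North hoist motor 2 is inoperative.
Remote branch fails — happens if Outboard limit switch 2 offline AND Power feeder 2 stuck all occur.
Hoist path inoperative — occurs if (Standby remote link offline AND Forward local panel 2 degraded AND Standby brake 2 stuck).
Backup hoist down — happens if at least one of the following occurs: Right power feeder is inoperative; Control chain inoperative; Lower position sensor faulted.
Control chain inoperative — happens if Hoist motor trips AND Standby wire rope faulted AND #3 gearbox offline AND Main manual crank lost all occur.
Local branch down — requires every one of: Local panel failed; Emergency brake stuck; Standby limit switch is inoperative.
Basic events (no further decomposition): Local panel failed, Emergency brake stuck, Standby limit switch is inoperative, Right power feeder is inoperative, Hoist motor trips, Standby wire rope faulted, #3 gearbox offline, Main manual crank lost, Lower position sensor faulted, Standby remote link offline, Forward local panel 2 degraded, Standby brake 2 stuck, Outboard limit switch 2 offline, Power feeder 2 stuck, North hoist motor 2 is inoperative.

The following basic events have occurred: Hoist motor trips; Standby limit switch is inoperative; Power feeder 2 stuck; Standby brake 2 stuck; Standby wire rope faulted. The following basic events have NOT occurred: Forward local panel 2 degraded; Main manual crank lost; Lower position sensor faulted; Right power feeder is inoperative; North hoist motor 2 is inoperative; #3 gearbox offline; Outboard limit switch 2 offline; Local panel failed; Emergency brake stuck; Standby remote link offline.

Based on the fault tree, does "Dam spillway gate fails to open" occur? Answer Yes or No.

No

Local branch down [AND]: Local panel failed=not, Emergency brake stuck=not, Standby limit switch is inoperative=occurs → not all inputs occur → does not occur.
Control chain inoperative [AND]: Hoist motor trips=occurs, Standby wire rope faulted=occurs, #3 gearbox offline=not, Main manual crank lost=not → not all inputs occur → does not occur.
Backup hoist down [OR]: Right power feeder is inoperative=not, Control chain inoperative=not, Lower position sensor faulted=not → no input occurs → does not occur.
Hoist path inoperative [AND]: Standby remote link offline=not, Forward local panel 2 degraded=not, Standby brake 2 stuck=occurs → not all inputs occur → does not occur.
Remote branch fails [AND]: Outboard limit switch 2 offline=not, Power feeder 2 stuck=occurs → not all inputs occur → does not occur.
Power feed unavailable [OR]: Remote branch fails=not, North hoist motor 2 is inoperative=not → no input occurs → does not occur.
Dam spillway gate fails to open [OR]: Local branch down=not, Backup hoist down=not, Hoist path inoperative=not, Power feed unavailable=not → no input occurs → does not occur.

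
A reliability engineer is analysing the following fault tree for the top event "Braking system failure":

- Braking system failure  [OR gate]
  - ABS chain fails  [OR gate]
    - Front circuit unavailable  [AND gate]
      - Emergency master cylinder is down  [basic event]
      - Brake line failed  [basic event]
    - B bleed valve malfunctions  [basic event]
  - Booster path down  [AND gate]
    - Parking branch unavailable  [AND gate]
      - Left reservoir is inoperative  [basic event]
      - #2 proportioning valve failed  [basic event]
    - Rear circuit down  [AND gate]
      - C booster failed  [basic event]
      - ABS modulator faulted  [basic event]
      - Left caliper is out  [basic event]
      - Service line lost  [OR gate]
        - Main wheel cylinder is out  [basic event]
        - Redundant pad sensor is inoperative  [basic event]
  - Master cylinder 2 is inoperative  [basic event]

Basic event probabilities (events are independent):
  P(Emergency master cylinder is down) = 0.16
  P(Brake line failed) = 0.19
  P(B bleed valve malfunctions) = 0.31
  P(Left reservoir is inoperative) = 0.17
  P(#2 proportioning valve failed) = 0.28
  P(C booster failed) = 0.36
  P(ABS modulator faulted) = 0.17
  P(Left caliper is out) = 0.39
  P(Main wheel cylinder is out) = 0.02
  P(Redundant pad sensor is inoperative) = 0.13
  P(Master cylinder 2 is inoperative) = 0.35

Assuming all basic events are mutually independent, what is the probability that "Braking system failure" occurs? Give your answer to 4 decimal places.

0.5652

P(Front circuit unavailable) [AND] = 0.16 × 0.19 = 0.030400
P(ABS chain fails) [OR] = 1 − (1−0.030400) × (1−0.31) = 0.330976
P(Parking branch unavailable) [AND] = 0.17 × 0.28 = 0.047600
P(Service line lost) [OR] = 1 − (1−0.02) × (1−0.13) = 0.147400
P(Rear circuit down) [AND] = 0.36 × 0.17 × 0.39 × 0.147400 = 0.003518
P(Booster path down) [AND] = 0.047600 × 0.003518 = 0.000167
P(Braking system failure) [OR] = 1 − (1−0.330976) × (1−0.000167) × (1−0.35) = 0.565207
Rounded to 4 decimal places: P(Braking system failure) ≈ 0.5652.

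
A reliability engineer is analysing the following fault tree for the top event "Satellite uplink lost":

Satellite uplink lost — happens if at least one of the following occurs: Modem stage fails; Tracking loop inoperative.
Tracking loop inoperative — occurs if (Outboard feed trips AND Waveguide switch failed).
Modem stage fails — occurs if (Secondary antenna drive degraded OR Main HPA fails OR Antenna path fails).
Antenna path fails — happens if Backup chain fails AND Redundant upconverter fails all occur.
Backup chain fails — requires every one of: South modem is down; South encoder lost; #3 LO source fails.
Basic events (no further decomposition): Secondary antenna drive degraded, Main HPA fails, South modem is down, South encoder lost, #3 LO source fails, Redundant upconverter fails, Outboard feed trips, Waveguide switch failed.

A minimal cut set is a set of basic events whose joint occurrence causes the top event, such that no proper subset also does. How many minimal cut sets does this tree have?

Backup chain fails [AND]: one cut set from each child combined → 1 × 1 × 1 = 1 cut set(s).
Antenna path fails [AND]: one cut set from each child combined → 1 × 1 = 1 cut set(s).
Modem stage fails [OR]: union of children's cut sets → 3 cut set(s).
Tracking loop inoperative [AND]: one cut set from each child combined → 1 × 1 = 1 cut set(s).
Satellite uplink lost [OR]: union of children's cut sets → 4 cut set(s).
Minimal cut sets: {Secondary antenna drive degraded}; {Main HPA fails}; {#3 LO source fails, Redundant upconverter fails, South encoder lost, South modem is down}; {Outboard feed trips, Waveguide switch failed}.

4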